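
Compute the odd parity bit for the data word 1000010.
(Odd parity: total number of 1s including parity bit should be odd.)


Number of 1s in data: 2
Parity bit: 1

1


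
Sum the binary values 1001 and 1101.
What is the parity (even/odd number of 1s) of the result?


1001 = 9
1101 = 13
Sum = 22 = 10110
1s count = 3

odd parity (3 ones in 10110)


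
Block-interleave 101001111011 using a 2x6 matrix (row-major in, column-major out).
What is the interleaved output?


Matrix:
  101001
  111011
Read columns: 110111000111

110111000111


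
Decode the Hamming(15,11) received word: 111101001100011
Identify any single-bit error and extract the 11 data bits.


Syndrome = 0: no error detected

Data: 10101100011 (no errors)


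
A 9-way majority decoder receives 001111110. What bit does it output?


Ones: 6 out of 9
Threshold: 5

1 (6/9 voted 1)


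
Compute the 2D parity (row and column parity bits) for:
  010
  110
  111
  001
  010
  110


Row parities: 101110
Column parities: 110

Row P: 101110, Col P: 110, Corner: 0


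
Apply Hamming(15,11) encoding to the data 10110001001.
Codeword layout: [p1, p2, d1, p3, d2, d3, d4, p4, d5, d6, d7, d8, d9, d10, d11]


Parity bits: p1=1, p2=0, p3=0, p4=0

101001100001001


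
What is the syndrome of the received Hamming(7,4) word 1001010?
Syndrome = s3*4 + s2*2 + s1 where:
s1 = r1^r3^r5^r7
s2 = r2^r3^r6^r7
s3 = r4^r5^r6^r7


s1=1, s2=1, s3=0

Syndrome = 3 (error at position 3)


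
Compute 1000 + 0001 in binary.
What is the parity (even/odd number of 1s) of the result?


1000 = 8
0001 = 1
Sum = 9 = 1001
1s count = 2

even parity (2 ones in 1001)


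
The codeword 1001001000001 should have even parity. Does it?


Number of 1s: 4

Yes, parity is correct (4 ones)


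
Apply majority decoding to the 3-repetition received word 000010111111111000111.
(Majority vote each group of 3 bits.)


Groups: 000, 010, 111, 111, 111, 000, 111
Majority votes: 0011101

0011101


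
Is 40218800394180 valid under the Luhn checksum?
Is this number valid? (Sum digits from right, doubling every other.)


Luhn sum = 59
59 mod 10 = 9

Invalid (Luhn sum mod 10 = 9)


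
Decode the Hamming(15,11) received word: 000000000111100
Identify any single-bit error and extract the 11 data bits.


Syndrome = 0: no error detected

Data: 00000111100 (no errors)


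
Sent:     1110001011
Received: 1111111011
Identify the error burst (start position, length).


XOR: 0001110000

Burst at position 3, length 3


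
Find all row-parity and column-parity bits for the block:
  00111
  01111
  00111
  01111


Row parities: 1010
Column parities: 00000

Row P: 1010, Col P: 00000, Corner: 0


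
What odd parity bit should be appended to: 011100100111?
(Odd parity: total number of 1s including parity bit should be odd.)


Number of 1s in data: 7
Parity bit: 0

0


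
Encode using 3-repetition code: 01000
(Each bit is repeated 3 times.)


Each bit -> 3 copies

000111000000000


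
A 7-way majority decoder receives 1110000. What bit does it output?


Ones: 3 out of 7
Threshold: 4

0 (3/7 voted 1)


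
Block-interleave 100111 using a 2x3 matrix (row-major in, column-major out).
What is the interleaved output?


Matrix:
  100
  111
Read columns: 110101

110101


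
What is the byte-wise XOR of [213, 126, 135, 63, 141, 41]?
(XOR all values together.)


XOR chain: 213 ^ 126 ^ 135 ^ 63 ^ 141 ^ 41 = 183

183


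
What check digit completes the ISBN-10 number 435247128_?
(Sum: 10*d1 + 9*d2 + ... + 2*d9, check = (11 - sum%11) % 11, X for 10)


Weighted sum: 206
206 mod 11 = 8

Check digit: 3


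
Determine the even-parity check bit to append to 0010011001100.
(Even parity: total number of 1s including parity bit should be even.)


Number of 1s in data: 5
Parity bit: 1

1


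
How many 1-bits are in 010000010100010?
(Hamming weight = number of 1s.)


Counting 1s in 010000010100010

4


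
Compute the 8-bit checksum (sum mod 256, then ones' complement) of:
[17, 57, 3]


Sum = 77 mod 256 = 77
Complement = 178

178


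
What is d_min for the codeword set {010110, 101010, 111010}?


Comparing all pairs, minimum distance: 1
Can detect 0 errors, correct 0 errors

1


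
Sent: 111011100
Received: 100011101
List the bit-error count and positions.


XOR: 011000001

3 error(s) at position(s): 1, 2, 8


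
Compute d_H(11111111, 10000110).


XOR: 01111001
Count of 1s: 5

5


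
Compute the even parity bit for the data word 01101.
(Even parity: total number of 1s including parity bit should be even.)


Number of 1s in data: 3
Parity bit: 1

1


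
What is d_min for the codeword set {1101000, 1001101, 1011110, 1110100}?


Comparing all pairs, minimum distance: 3
Can detect 2 errors, correct 1 errors

3


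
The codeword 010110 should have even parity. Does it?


Number of 1s: 3

No, parity error (3 ones)


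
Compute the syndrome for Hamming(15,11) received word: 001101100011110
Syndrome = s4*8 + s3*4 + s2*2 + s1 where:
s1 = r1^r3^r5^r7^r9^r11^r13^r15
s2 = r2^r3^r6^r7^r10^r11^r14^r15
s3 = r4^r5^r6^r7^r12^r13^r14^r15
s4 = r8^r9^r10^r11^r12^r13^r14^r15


s1=0, s2=1, s3=0, s4=0

Syndrome = 2 (error at position 2)


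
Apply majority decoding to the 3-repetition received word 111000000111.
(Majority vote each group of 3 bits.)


Groups: 111, 000, 000, 111
Majority votes: 1001

1001


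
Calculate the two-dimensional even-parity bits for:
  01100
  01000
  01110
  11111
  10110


Row parities: 01111
Column parities: 00011

Row P: 01111, Col P: 00011, Corner: 0


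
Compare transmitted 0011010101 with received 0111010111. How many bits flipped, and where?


XOR: 0100000010

2 error(s) at position(s): 1, 8


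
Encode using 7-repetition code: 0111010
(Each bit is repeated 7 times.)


Each bit -> 7 copies

0000000111111111111111111111000000011111110000000


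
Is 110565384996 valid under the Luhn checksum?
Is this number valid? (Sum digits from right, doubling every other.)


Luhn sum = 62
62 mod 10 = 2

Invalid (Luhn sum mod 10 = 2)


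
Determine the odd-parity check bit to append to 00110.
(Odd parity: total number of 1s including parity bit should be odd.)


Number of 1s in data: 2
Parity bit: 1

1


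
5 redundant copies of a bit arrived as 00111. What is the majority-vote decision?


Ones: 3 out of 5
Threshold: 3

1 (3/5 voted 1)


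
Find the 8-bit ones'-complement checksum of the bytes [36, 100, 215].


Sum = 351 mod 256 = 95
Complement = 160

160


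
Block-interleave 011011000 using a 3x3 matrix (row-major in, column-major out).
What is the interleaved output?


Matrix:
  011
  011
  000
Read columns: 000110110

000110110


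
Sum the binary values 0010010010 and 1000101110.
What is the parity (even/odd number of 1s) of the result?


0010010010 = 146
1000101110 = 558
Sum = 704 = 1011000000
1s count = 3

odd parity (3 ones in 1011000000)


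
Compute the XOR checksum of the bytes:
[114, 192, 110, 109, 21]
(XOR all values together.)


XOR chain: 114 ^ 192 ^ 110 ^ 109 ^ 21 = 164

164


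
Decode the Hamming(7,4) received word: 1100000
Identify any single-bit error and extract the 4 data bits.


Syndrome = 3: error at position 3

Data: 1000 (corrected bit 3)


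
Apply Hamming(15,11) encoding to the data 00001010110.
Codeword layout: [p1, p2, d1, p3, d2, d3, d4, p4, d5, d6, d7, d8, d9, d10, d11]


Parity bits: p1=1, p2=0, p3=0, p4=0

100000001010110


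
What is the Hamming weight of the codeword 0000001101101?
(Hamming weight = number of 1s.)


Counting 1s in 0000001101101

5


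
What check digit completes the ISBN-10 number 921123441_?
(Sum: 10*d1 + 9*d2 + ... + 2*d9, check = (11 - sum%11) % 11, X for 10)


Weighted sum: 180
180 mod 11 = 4

Check digit: 7


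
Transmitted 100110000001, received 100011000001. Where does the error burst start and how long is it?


XOR: 000101000000

Burst at position 3, length 3


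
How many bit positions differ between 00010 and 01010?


XOR: 01000
Count of 1s: 1

1


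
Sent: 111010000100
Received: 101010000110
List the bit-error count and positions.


XOR: 010000000010

2 error(s) at position(s): 1, 10


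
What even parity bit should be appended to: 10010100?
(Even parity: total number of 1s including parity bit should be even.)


Number of 1s in data: 3
Parity bit: 1

1


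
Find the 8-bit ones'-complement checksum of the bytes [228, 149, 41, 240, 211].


Sum = 869 mod 256 = 101
Complement = 154

154


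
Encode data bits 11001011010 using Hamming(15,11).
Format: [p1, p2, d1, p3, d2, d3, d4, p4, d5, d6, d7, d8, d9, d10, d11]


Parity bits: p1=0, p2=1, p3=1, p4=0

011110001011010


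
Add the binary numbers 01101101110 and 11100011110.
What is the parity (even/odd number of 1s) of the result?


01101101110 = 878
11100011110 = 1822
Sum = 2700 = 101010001100
1s count = 5

odd parity (5 ones in 101010001100)


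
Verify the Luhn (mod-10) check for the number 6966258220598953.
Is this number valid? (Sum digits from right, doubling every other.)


Luhn sum = 73
73 mod 10 = 3

Invalid (Luhn sum mod 10 = 3)


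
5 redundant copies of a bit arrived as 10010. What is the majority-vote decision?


Ones: 2 out of 5
Threshold: 3

0 (2/5 voted 1)


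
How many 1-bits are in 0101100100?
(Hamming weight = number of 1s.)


Counting 1s in 0101100100

4


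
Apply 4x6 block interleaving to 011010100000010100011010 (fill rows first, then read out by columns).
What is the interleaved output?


Matrix:
  011010
  100000
  010100
  011010
Read columns: 010010111001001010010000

010010111001001010010000


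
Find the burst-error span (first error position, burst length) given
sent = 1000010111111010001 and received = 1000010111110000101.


XOR: 0000000000001010100

Burst at position 12, length 5


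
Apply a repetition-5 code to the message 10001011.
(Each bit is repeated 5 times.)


Each bit -> 5 copies

1111100000000000000011111000001111111111


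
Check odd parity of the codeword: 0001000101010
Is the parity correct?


Number of 1s: 4

No, parity error (4 ones)


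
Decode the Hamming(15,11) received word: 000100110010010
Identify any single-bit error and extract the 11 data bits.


Syndrome = 14: error at position 14

Data: 00010010000 (corrected bit 14)


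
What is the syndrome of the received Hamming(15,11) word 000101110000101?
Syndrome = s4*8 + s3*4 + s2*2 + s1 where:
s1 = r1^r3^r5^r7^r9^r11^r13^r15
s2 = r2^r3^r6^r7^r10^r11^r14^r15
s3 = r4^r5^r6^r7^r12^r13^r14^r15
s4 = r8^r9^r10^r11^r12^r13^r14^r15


s1=1, s2=1, s3=1, s4=1

Syndrome = 15 (error at position 15)


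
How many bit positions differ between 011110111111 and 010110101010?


XOR: 001000010101
Count of 1s: 4

4


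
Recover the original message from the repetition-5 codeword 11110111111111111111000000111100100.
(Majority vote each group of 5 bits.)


Groups: 11110, 11111, 11111, 11111, 00000, 01111, 00100
Majority votes: 1111010

1111010


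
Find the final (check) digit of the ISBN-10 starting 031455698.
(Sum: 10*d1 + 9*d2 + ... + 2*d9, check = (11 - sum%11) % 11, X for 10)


Weighted sum: 185
185 mod 11 = 9

Check digit: 2


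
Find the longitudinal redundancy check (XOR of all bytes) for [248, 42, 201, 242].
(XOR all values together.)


XOR chain: 248 ^ 42 ^ 201 ^ 242 = 233

233


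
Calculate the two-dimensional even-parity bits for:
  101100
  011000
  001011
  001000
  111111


Row parities: 10110
Column parities: 001000

Row P: 10110, Col P: 001000, Corner: 1


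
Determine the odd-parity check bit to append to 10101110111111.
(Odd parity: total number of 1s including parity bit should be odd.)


Number of 1s in data: 11
Parity bit: 0

0


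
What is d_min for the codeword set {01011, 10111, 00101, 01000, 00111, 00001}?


Comparing all pairs, minimum distance: 1
Can detect 0 errors, correct 0 errors

1


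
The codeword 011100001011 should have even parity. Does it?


Number of 1s: 6

Yes, parity is correct (6 ones)


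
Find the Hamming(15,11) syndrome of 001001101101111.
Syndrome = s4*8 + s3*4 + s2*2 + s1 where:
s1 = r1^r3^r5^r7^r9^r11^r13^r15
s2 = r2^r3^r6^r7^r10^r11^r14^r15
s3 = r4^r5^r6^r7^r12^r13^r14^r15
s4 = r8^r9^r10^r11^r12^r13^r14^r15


s1=1, s2=0, s3=0, s4=0

Syndrome = 1 (error at position 1)


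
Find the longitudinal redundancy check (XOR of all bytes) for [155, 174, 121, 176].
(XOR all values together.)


XOR chain: 155 ^ 174 ^ 121 ^ 176 = 252

252


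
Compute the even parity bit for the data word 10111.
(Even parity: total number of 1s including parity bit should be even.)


Number of 1s in data: 4
Parity bit: 0

0


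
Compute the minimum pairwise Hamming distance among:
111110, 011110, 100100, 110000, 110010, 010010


Comparing all pairs, minimum distance: 1
Can detect 0 errors, correct 0 errors

1


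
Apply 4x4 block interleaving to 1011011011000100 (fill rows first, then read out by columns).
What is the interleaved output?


Matrix:
  1011
  0110
  1100
  0100
Read columns: 1010011111001000

1010011111001000


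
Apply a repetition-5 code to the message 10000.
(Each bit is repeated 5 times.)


Each bit -> 5 copies

1111100000000000000000000


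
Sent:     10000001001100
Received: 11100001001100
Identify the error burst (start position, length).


XOR: 01100000000000

Burst at position 1, length 2


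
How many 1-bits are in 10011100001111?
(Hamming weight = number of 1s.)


Counting 1s in 10011100001111

8


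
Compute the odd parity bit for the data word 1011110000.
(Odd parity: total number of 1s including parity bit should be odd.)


Number of 1s in data: 5
Parity bit: 0

0


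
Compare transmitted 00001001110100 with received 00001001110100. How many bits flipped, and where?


XOR: 00000000000000

0 errors (received matches sent)


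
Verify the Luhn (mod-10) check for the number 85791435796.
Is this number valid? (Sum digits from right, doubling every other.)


Luhn sum = 60
60 mod 10 = 0

Valid (Luhn sum mod 10 = 0)


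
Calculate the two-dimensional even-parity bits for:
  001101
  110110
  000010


Row parities: 101
Column parities: 111001

Row P: 101, Col P: 111001, Corner: 0


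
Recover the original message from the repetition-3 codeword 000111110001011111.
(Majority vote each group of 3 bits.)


Groups: 000, 111, 110, 001, 011, 111
Majority votes: 011011

011011


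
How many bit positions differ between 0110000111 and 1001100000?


XOR: 1111100111
Count of 1s: 8

8


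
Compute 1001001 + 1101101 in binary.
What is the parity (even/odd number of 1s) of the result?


1001001 = 73
1101101 = 109
Sum = 182 = 10110110
1s count = 5

odd parity (5 ones in 10110110)


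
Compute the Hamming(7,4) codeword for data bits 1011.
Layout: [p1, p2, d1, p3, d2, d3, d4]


Parity bits: p1=0, p2=1, p3=0

0110011


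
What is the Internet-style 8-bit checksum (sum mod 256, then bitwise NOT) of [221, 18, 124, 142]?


Sum = 505 mod 256 = 249
Complement = 6

6


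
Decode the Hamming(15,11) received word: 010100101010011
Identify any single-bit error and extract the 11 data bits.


Syndrome = 2: error at position 2

Data: 00011010011 (corrected bit 2)


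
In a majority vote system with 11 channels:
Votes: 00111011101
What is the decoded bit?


Ones: 7 out of 11
Threshold: 6

1 (7/11 voted 1)


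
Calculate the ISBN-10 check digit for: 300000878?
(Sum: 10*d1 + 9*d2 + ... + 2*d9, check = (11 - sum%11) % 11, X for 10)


Weighted sum: 99
99 mod 11 = 0

Check digit: 0


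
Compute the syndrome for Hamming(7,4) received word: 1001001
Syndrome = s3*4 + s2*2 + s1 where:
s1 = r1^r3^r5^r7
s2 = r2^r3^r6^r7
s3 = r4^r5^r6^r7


s1=0, s2=1, s3=0

Syndrome = 2 (error at position 2)


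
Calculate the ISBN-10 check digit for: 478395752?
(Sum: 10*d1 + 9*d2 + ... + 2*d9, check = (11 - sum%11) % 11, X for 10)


Weighted sum: 314
314 mod 11 = 6

Check digit: 5


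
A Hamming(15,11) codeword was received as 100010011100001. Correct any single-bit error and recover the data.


Syndrome = 0: no error detected

Data: 01001100001 (no errors)


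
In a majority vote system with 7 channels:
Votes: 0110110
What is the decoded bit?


Ones: 4 out of 7
Threshold: 4

1 (4/7 voted 1)


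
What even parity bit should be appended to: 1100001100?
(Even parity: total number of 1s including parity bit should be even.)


Number of 1s in data: 4
Parity bit: 0

0


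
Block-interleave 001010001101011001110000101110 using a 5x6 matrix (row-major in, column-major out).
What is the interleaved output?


Matrix:
  001010
  001101
  011001
  110000
  101110
Read columns: 000110011011101010011000101100

000110011011101010011000101100


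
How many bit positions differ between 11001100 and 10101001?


XOR: 01100101
Count of 1s: 4

4


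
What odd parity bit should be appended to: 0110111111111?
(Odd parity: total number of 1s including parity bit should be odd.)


Number of 1s in data: 11
Parity bit: 0

0


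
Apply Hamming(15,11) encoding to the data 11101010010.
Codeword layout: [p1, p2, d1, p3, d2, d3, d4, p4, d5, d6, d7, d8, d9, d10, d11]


Parity bits: p1=0, p2=0, p3=1, p4=1

001111011010010


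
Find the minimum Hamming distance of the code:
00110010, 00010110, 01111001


Comparing all pairs, minimum distance: 2
Can detect 1 errors, correct 0 errors

2


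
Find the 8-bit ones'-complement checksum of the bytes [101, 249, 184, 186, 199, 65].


Sum = 984 mod 256 = 216
Complement = 39

39


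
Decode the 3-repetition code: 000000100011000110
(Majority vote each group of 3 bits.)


Groups: 000, 000, 100, 011, 000, 110
Majority votes: 000101

000101


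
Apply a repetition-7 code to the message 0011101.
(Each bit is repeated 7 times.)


Each bit -> 7 copies

0000000000000011111111111111111111100000001111111


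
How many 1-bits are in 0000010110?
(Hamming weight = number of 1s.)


Counting 1s in 0000010110

3


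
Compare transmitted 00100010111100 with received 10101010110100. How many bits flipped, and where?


XOR: 10001000001000

3 error(s) at position(s): 0, 4, 10


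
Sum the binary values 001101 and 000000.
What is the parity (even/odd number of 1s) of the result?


001101 = 13
000000 = 0
Sum = 13 = 1101
1s count = 3

odd parity (3 ones in 1101)


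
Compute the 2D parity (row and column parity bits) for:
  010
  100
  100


Row parities: 111
Column parities: 010

Row P: 111, Col P: 010, Corner: 1


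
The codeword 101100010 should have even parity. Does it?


Number of 1s: 4

Yes, parity is correct (4 ones)


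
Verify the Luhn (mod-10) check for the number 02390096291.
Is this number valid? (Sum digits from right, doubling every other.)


Luhn sum = 40
40 mod 10 = 0

Valid (Luhn sum mod 10 = 0)


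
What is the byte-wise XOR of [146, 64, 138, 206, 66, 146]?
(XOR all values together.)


XOR chain: 146 ^ 64 ^ 138 ^ 206 ^ 66 ^ 146 = 70

70


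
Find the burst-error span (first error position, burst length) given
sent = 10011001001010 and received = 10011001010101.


XOR: 00000000011111

Burst at position 9, length 5


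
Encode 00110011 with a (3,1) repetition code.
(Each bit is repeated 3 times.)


Each bit -> 3 copies

000000111111000000111111


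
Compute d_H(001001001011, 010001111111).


XOR: 011000110100
Count of 1s: 5

5


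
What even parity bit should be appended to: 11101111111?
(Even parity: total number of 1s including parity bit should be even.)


Number of 1s in data: 10
Parity bit: 0

0


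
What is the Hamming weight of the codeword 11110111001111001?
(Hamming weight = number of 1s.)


Counting 1s in 11110111001111001

12


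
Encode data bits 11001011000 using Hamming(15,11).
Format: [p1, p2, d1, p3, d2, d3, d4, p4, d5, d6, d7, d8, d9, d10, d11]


Parity bits: p1=0, p2=0, p3=0, p4=1

001010011011000


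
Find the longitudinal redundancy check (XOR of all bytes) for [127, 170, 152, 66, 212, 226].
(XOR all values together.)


XOR chain: 127 ^ 170 ^ 152 ^ 66 ^ 212 ^ 226 = 57

57


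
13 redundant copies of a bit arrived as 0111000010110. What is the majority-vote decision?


Ones: 6 out of 13
Threshold: 7

0 (6/13 voted 1)


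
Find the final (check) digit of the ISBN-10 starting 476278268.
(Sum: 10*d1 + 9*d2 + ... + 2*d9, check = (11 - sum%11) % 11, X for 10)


Weighted sum: 289
289 mod 11 = 3

Check digit: 8


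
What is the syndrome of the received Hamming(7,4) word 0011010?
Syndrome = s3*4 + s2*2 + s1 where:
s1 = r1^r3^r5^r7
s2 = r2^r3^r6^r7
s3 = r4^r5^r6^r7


s1=1, s2=0, s3=0

Syndrome = 1 (error at position 1)


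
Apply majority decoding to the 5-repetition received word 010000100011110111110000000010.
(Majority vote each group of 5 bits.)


Groups: 01000, 01000, 11110, 11111, 00000, 00010
Majority votes: 001100

001100


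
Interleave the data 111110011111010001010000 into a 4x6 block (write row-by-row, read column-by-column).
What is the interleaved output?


Matrix:
  111110
  011111
  010001
  010000
Read columns: 100011111100110011000110

100011111100110011000110


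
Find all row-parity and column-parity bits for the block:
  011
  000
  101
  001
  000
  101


Row parities: 000100
Column parities: 010

Row P: 000100, Col P: 010, Corner: 1


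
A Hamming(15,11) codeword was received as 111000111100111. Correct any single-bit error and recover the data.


Syndrome = 0: no error detected

Data: 10011100111 (no errors)


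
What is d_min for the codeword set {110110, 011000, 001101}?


Comparing all pairs, minimum distance: 3
Can detect 2 errors, correct 1 errors

3


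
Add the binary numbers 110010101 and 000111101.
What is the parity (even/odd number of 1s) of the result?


110010101 = 405
000111101 = 61
Sum = 466 = 111010010
1s count = 5

odd parity (5 ones in 111010010)


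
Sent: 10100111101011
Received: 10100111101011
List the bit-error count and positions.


XOR: 00000000000000

0 errors (received matches sent)


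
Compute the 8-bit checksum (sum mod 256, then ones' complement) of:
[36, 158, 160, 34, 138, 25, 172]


Sum = 723 mod 256 = 211
Complement = 44

44


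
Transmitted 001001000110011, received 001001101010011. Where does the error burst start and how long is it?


XOR: 000000101100000

Burst at position 6, length 4


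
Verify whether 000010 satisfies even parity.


Number of 1s: 1

No, parity error (1 ones)


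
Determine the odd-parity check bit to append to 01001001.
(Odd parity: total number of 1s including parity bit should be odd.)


Number of 1s in data: 3
Parity bit: 0

0


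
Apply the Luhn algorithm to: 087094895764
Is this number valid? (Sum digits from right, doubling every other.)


Luhn sum = 57
57 mod 10 = 7

Invalid (Luhn sum mod 10 = 7)


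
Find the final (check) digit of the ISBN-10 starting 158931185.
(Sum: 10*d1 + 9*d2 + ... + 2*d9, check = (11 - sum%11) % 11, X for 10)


Weighted sum: 243
243 mod 11 = 1

Check digit: X


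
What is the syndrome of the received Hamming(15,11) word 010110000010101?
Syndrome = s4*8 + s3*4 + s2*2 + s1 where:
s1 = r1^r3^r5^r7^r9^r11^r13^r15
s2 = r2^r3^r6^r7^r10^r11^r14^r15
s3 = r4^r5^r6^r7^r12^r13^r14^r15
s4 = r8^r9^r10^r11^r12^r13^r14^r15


s1=0, s2=1, s3=0, s4=1

Syndrome = 10 (error at position 10)


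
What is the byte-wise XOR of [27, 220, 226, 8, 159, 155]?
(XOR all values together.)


XOR chain: 27 ^ 220 ^ 226 ^ 8 ^ 159 ^ 155 = 41

41


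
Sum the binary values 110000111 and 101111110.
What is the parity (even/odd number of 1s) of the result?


110000111 = 391
101111110 = 382
Sum = 773 = 1100000101
1s count = 4

even parity (4 ones in 1100000101)


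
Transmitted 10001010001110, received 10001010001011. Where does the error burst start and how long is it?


XOR: 00000000000101

Burst at position 11, length 3


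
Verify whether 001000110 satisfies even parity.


Number of 1s: 3

No, parity error (3 ones)


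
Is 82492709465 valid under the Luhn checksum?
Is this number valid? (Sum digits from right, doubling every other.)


Luhn sum = 53
53 mod 10 = 3

Invalid (Luhn sum mod 10 = 3)


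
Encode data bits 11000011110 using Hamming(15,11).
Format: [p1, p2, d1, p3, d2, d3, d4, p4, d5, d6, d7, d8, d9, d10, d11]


Parity bits: p1=0, p2=1, p3=0, p4=0

011010000011110


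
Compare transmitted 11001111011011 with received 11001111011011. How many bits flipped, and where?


XOR: 00000000000000

0 errors (received matches sent)


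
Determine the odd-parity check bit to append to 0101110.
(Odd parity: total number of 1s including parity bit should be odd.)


Number of 1s in data: 4
Parity bit: 1

1


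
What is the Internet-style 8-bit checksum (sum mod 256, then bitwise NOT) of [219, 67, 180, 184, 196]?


Sum = 846 mod 256 = 78
Complement = 177

177


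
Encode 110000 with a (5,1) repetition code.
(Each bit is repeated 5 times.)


Each bit -> 5 copies

111111111100000000000000000000


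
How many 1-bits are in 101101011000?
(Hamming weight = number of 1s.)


Counting 1s in 101101011000

6


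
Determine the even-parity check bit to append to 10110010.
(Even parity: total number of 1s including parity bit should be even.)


Number of 1s in data: 4
Parity bit: 0

0


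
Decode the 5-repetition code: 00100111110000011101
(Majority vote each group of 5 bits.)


Groups: 00100, 11111, 00000, 11101
Majority votes: 0101

0101


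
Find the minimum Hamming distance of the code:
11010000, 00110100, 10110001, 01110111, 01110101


Comparing all pairs, minimum distance: 1
Can detect 0 errors, correct 0 errors

1


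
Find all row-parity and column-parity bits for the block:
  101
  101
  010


Row parities: 001
Column parities: 010

Row P: 001, Col P: 010, Corner: 1


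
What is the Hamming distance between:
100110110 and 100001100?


XOR: 000111010
Count of 1s: 4

4


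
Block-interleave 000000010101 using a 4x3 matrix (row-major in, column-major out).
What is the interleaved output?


Matrix:
  000
  000
  010
  101
Read columns: 000100100001

000100100001


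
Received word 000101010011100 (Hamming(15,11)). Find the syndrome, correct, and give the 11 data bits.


Syndrome = 0: no error detected

Data: 00100011100 (no errors)


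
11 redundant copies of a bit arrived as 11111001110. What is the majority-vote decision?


Ones: 8 out of 11
Threshold: 6

1 (8/11 voted 1)


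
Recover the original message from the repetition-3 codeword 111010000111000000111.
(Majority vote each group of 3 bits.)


Groups: 111, 010, 000, 111, 000, 000, 111
Majority votes: 1001001

1001001


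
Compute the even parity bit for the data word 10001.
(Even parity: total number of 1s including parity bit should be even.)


Number of 1s in data: 2
Parity bit: 0

0


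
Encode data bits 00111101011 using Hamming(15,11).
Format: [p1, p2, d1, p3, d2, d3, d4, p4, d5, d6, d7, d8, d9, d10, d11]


Parity bits: p1=1, p2=1, p3=1, p4=1

110101111101011


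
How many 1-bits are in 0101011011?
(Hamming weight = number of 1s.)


Counting 1s in 0101011011

6


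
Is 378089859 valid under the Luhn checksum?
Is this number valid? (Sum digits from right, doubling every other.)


Luhn sum = 51
51 mod 10 = 1

Invalid (Luhn sum mod 10 = 1)


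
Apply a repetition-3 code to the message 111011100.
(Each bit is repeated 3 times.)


Each bit -> 3 copies

111111111000111111111000000


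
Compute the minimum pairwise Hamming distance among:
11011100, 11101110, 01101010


Comparing all pairs, minimum distance: 2
Can detect 1 errors, correct 0 errors

2


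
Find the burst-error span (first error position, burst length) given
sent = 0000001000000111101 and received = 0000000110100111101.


XOR: 0000001110100000000

Burst at position 6, length 5


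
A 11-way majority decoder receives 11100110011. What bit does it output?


Ones: 7 out of 11
Threshold: 6

1 (7/11 voted 1)


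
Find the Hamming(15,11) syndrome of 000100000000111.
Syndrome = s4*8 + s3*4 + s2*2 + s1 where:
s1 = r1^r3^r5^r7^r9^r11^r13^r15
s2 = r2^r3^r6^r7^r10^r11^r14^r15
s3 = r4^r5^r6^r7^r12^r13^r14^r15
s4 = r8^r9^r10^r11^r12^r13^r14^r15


s1=0, s2=0, s3=0, s4=1

Syndrome = 8 (error at position 8)


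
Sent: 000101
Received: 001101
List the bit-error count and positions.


XOR: 001000

1 error(s) at position(s): 2


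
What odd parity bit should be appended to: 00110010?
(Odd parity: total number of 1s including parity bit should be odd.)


Number of 1s in data: 3
Parity bit: 0

0


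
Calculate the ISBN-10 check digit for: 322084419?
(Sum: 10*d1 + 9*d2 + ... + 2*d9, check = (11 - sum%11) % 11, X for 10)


Weighted sum: 169
169 mod 11 = 4

Check digit: 7


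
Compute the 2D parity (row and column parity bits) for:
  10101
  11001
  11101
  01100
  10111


Row parities: 11000
Column parities: 01010

Row P: 11000, Col P: 01010, Corner: 0


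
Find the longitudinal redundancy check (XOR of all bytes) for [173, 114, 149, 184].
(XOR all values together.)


XOR chain: 173 ^ 114 ^ 149 ^ 184 = 242

242


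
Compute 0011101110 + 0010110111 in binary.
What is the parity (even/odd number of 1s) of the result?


0011101110 = 238
0010110111 = 183
Sum = 421 = 110100101
1s count = 5

odd parity (5 ones in 110100101)


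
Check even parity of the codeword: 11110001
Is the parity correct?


Number of 1s: 5

No, parity error (5 ones)


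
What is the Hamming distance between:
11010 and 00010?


XOR: 11000
Count of 1s: 2

2


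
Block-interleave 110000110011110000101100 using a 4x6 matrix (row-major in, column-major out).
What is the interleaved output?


Matrix:
  110000
  110011
  110000
  101100
Read columns: 111111100001000101000100

111111100001000101000100


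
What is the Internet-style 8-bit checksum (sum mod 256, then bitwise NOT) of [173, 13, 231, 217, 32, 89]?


Sum = 755 mod 256 = 243
Complement = 12

12


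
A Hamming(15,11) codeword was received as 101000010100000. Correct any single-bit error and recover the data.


Syndrome = 0: no error detected

Data: 10000100000 (no errors)


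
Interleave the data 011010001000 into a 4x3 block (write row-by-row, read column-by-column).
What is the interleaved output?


Matrix:
  011
  010
  001
  000
Read columns: 000011001010

000011001010


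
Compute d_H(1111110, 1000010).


XOR: 0111100
Count of 1s: 4

4


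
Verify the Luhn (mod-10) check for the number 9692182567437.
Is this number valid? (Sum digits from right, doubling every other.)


Luhn sum = 64
64 mod 10 = 4

Invalid (Luhn sum mod 10 = 4)


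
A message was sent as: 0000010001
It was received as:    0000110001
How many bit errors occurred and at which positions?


XOR: 0000100000

1 error(s) at position(s): 4


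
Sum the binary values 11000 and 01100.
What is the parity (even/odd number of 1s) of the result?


11000 = 24
01100 = 12
Sum = 36 = 100100
1s count = 2

even parity (2 ones in 100100)


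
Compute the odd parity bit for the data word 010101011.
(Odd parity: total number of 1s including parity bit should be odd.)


Number of 1s in data: 5
Parity bit: 0

0


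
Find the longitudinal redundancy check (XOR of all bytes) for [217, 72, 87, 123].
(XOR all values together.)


XOR chain: 217 ^ 72 ^ 87 ^ 123 = 189

189


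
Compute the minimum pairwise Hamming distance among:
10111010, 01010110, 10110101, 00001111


Comparing all pairs, minimum distance: 4
Can detect 3 errors, correct 1 errors

4


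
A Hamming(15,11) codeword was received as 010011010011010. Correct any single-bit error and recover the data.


Syndrome = 0: no error detected

Data: 01100011010 (no errors)


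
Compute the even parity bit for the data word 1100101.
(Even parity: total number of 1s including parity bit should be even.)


Number of 1s in data: 4
Parity bit: 0

0


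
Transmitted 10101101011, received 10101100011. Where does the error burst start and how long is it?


XOR: 00000001000

Burst at position 7, length 1


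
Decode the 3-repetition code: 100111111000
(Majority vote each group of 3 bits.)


Groups: 100, 111, 111, 000
Majority votes: 0110

0110


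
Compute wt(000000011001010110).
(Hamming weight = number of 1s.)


Counting 1s in 000000011001010110

6


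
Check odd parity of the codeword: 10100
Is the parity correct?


Number of 1s: 2

No, parity error (2 ones)


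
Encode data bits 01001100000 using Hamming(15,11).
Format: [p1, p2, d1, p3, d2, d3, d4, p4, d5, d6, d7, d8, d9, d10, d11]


Parity bits: p1=0, p2=1, p3=1, p4=0

010110001100000


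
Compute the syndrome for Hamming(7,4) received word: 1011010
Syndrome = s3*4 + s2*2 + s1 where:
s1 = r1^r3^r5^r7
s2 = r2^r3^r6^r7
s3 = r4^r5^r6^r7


s1=0, s2=0, s3=0

Syndrome = 0 (no error)


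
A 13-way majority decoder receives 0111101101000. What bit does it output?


Ones: 7 out of 13
Threshold: 7

1 (7/13 voted 1)


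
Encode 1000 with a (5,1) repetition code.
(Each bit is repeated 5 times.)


Each bit -> 5 copies

11111000000000000000


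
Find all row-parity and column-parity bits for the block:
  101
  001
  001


Row parities: 011
Column parities: 101

Row P: 011, Col P: 101, Corner: 0


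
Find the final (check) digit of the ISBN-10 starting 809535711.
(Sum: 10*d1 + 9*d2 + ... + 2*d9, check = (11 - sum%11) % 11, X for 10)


Weighted sum: 263
263 mod 11 = 10

Check digit: 1


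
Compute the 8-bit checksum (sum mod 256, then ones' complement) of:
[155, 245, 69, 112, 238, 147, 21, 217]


Sum = 1204 mod 256 = 180
Complement = 75

75


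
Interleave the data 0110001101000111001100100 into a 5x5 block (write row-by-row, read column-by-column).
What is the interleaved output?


Matrix:
  01100
  01101
  00011
  10011
  00100
Read columns: 0001011000110010011001110

0001011000110010011001110


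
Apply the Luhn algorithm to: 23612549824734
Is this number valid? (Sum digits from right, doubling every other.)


Luhn sum = 71
71 mod 10 = 1

Invalid (Luhn sum mod 10 = 1)


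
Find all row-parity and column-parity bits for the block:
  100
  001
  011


Row parities: 110
Column parities: 110

Row P: 110, Col P: 110, Corner: 0


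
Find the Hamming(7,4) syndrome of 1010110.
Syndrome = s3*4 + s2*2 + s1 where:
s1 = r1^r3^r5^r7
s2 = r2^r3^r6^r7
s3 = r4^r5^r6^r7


s1=1, s2=0, s3=0

Syndrome = 1 (error at position 1)


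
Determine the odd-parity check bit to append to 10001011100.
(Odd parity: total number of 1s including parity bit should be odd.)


Number of 1s in data: 5
Parity bit: 0

0


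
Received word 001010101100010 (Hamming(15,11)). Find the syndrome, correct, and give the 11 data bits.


Syndrome = 12: error at position 12

Data: 11011101010 (corrected bit 12)


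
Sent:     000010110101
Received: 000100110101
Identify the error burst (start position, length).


XOR: 000110000000

Burst at position 3, length 2


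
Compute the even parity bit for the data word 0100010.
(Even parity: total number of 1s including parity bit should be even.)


Number of 1s in data: 2
Parity bit: 0

0


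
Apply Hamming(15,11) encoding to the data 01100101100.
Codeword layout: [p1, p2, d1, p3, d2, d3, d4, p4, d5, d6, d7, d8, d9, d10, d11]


Parity bits: p1=0, p2=0, p3=0, p4=1

000011010101100


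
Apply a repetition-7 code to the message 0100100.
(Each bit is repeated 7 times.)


Each bit -> 7 copies

0000000111111100000000000000111111100000000000000


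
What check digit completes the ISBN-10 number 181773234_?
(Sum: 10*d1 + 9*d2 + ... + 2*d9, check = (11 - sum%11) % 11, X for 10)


Weighted sum: 221
221 mod 11 = 1

Check digit: X


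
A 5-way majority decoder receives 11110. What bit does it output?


Ones: 4 out of 5
Threshold: 3

1 (4/5 voted 1)


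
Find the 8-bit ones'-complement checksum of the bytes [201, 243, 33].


Sum = 477 mod 256 = 221
Complement = 34

34


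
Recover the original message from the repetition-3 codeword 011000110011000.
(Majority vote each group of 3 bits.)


Groups: 011, 000, 110, 011, 000
Majority votes: 10110

10110


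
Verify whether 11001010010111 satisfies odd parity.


Number of 1s: 8

No, parity error (8 ones)


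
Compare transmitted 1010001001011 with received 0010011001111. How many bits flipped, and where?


XOR: 1000010000100

3 error(s) at position(s): 0, 5, 10


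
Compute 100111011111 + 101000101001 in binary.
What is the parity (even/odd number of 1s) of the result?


100111011111 = 2527
101000101001 = 2601
Sum = 5128 = 1010000001000
1s count = 3

odd parity (3 ones in 1010000001000)


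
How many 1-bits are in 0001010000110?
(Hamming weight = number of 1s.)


Counting 1s in 0001010000110

4


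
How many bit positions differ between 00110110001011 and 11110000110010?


XOR: 11000110111001
Count of 1s: 8

8


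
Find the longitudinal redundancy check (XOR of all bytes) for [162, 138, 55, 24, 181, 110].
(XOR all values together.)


XOR chain: 162 ^ 138 ^ 55 ^ 24 ^ 181 ^ 110 = 220

220


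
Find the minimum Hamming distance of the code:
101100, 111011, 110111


Comparing all pairs, minimum distance: 2
Can detect 1 errors, correct 0 errors

2


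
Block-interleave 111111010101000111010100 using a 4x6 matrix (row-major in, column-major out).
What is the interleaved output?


Matrix:
  111111
  010101
  000111
  010100
Read columns: 100011011000111110101110

100011011000111110101110


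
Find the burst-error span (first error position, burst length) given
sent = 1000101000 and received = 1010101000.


XOR: 0010000000

Burst at position 2, length 1


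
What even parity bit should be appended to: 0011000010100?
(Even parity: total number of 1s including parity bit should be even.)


Number of 1s in data: 4
Parity bit: 0

0


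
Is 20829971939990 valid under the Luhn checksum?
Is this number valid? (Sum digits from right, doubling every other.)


Luhn sum = 76
76 mod 10 = 6

Invalid (Luhn sum mod 10 = 6)


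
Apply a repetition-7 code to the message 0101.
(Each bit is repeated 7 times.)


Each bit -> 7 copies

0000000111111100000001111111


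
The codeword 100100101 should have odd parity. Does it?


Number of 1s: 4

No, parity error (4 ones)


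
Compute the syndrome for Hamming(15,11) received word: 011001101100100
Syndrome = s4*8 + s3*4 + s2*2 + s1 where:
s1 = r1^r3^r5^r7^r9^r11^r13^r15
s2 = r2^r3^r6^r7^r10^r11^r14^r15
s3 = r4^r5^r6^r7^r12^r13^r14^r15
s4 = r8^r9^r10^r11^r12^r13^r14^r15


s1=0, s2=1, s3=1, s4=1

Syndrome = 14 (error at position 14)


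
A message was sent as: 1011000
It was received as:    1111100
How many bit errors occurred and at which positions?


XOR: 0100100

2 error(s) at position(s): 1, 4


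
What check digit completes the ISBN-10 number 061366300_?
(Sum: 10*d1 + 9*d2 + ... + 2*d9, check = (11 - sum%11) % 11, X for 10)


Weighted sum: 161
161 mod 11 = 7

Check digit: 4


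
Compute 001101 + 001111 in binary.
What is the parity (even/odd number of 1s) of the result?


001101 = 13
001111 = 15
Sum = 28 = 11100
1s count = 3

odd parity (3 ones in 11100)


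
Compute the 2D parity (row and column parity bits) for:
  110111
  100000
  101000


Row parities: 110
Column parities: 111111

Row P: 110, Col P: 111111, Corner: 0
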